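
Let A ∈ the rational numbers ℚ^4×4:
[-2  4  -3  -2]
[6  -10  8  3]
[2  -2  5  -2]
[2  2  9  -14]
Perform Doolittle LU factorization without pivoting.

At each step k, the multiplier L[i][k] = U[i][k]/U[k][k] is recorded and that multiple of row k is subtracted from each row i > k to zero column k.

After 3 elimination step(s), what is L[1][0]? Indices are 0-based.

Step 1: pivot at (0,0) is -2.
  row1 ← row1 − (-3)·row0  ⇒  L[1][0]=-3, U row1=(0, 2, -1, -3)
  row2 ← row2 − (-1)·row0  ⇒  L[2][0]=-1, U row2=(0, 2, 2, -4)
  row3 ← row3 − (-1)·row0  ⇒  L[3][0]=-1, U row3=(0, 6, 6, -16)
Step 2: pivot at (1,1) is 2.
  row2 ← row2 − (1)·row1  ⇒  L[2][1]=1, U row2=(0, 0, 3, -1)
  row3 ← row3 − (3)·row1  ⇒  L[3][1]=3, U row3=(0, 0, 9, -7)
Step 3: pivot at (2,2) is 3.
  row3 ← row3 − (3)·row2  ⇒  L[3][2]=3, U row3=(0, 0, 0, -4)

L[1][0] = -3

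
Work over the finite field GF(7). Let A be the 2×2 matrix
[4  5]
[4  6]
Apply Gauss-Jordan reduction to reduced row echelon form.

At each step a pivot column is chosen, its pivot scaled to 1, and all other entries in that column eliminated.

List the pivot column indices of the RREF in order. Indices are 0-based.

pivot columns: 0, 1

step 1: normalize row 0 (÷4) = (1, 3)
  row 1: subtract 4×row0 = (0, 1)
step 2: normalize row 1 (÷1) = (0, 1)
  row 0: subtract 3×row1 = (1, 0)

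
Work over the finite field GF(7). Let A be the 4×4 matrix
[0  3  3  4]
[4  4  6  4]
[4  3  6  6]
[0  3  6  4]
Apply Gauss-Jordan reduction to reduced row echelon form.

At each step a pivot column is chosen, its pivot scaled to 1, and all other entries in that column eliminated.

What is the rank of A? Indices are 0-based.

pivot(0,0): swap R0↔R1
pivot(0,0)=4: scale R0 → (1, 1, 5, 1)
  clear (2,0): R2 −= (4)R0 → (0, 6, 0, 2)
pivot(1,1)=3: scale R1 → (0, 1, 1, 6)
  clear (0,1): R0 −= (1)R1 → (1, 0, 4, 2)
  clear (2,1): R2 −= (6)R1 → (0, 0, 1, 1)
  clear (3,1): R3 −= (3)R1 → (0, 0, 3, 0)
pivot(2,2)=1: scale R2 → (0, 0, 1, 1)
  clear (0,2): R0 −= (4)R2 → (1, 0, 0, 5)
  clear (1,2): R1 −= (1)R2 → (0, 1, 0, 5)
  clear (3,2): R3 −= (3)R2 → (0, 0, 0, 4)
pivot(3,3)=4: scale R3 → (0, 0, 0, 1)
  clear (0,3): R0 −= (5)R3 → (1, 0, 0, 0)
  clear (1,3): R1 −= (5)R3 → (0, 1, 0, 0)
  clear (2,3): R2 −= (1)R3 → (0, 0, 1, 0)

rank = 4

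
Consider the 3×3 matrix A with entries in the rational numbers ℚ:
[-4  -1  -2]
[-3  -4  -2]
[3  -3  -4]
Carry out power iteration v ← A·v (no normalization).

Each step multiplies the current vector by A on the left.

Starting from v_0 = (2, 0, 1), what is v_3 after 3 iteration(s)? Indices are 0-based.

v_0 = (2, 0, 1).
v_1 = A·v_0 = (-10, -8, 2).
v_2 = A·v_1 = (44, 58, -14).
v_3 = A·v_2 = (-206, -336, 14).

v_3 = (-206, -336, 14)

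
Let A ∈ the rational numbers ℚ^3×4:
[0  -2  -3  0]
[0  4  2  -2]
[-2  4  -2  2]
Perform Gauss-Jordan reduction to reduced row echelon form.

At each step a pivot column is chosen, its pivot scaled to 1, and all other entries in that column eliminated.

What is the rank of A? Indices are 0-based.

rank = 3

step 1: exchange rows 0,2
step 1: normalize row 0 (÷-2) = (1, -2, 1, -1)
step 2: normalize row 1 (÷4) = (0, 1, 1/2, -1/2)
  row 0: subtract -2×row1 = (1, 0, 2, -2)
  row 2: subtract -2×row1 = (0, 0, -2, -1)
step 3: normalize row 2 (÷-2) = (0, 0, 1, 1/2)
  row 0: subtract 2×row2 = (1, 0, 0, -3)
  row 1: subtract 1/2×row2 = (0, 1, 0, -3/4)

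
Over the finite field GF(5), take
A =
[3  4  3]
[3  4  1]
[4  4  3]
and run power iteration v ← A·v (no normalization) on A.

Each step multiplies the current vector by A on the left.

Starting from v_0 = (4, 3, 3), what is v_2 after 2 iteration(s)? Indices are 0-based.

v_2 = (3, 4, 1)

v_0 = (4, 3, 3).
v_1 = A·v_0 = (3, 2, 2).
v_2 = A·v_1 = (3, 4, 1).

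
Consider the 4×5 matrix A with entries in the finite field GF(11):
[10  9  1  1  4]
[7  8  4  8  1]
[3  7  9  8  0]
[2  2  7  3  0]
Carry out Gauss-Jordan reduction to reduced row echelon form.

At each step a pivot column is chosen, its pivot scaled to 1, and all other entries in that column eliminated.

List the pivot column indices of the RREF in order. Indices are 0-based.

pivot(0,0)=10: scale R0 → (1, 2, 10, 10, 7)
  clear (1,0): R1 −= (7)R0 → (0, 5, 0, 4, 7)
  clear (2,0): R2 −= (3)R0 → (0, 1, 1, 0, 1)
  clear (3,0): R3 −= (2)R0 → (0, 9, 9, 5, 8)
pivot(1,1)=5: scale R1 → (0, 1, 0, 3, 8)
  clear (0,1): R0 −= (2)R1 → (1, 0, 10, 4, 2)
  clear (2,1): R2 −= (1)R1 → (0, 0, 1, 8, 4)
  clear (3,1): R3 −= (9)R1 → (0, 0, 9, 0, 2)
pivot(2,2)=1: scale R2 → (0, 0, 1, 8, 4)
  clear (0,2): R0 −= (10)R2 → (1, 0, 0, 1, 6)
  clear (3,2): R3 −= (9)R2 → (0, 0, 0, 5, 10)
pivot(3,3)=5: scale R3 → (0, 0, 0, 1, 2)
  clear (0,3): R0 −= (1)R3 → (1, 0, 0, 0, 4)
  clear (1,3): R1 −= (3)R3 → (0, 1, 0, 0, 2)
  clear (2,3): R2 −= (8)R3 → (0, 0, 1, 0, 10)

pivot columns: 0, 1, 2, 3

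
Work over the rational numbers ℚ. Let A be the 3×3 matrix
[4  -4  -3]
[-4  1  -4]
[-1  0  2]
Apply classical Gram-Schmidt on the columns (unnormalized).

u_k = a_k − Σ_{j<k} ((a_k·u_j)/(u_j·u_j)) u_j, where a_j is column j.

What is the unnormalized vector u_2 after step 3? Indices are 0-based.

Step 1: u_0 = a_0 = (4, -4, -1).
Step 2: u_1 = a_1 − (-20/33)·u_0 = (-52/33, -47/33, -20/33).
Step 3: u_2 = a_2 − (2/33)·u_0 − (304/161)·u_1 = (-43/161, -172/161, 516/161).

u_2 = (-43/161, -172/161, 516/161)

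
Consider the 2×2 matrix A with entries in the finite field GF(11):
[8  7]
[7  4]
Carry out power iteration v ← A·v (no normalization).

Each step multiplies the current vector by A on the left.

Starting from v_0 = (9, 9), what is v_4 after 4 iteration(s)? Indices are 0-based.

v_0 = (9, 9).
v_1 = A·v_0 = (3, 0).
v_2 = A·v_1 = (2, 10).
v_3 = A·v_2 = (9, 10).
v_4 = A·v_3 = (10, 4).

v_4 = (10, 4)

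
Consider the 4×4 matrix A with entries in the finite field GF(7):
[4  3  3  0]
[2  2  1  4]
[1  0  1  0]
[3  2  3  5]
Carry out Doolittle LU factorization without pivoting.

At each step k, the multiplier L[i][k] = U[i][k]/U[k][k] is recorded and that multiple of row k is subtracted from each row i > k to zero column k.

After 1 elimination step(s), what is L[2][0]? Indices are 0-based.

L[2][0] = 2

Step 1: pivot at (0,0) is 4.
  row1 ← row1 − (4)·row0  ⇒  L[1][0]=4, U row1=(0, 4, 3, 4)
  row2 ← row2 − (2)·row0  ⇒  L[2][0]=2, U row2=(0, 1, 2, 0)
  row3 ← row3 − (6)·row0  ⇒  L[3][0]=6, U row3=(0, 5, 6, 5)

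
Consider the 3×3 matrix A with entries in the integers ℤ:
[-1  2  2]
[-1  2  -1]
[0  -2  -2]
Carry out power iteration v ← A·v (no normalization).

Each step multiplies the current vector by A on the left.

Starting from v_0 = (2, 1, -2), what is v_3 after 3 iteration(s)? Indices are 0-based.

v_3 = (-16, 8, 4)

v_0 = (2, 1, -2).
v_1 = A·v_0 = (-4, 2, 2).
v_2 = A·v_1 = (12, 6, -8).
v_3 = A·v_2 = (-16, 8, 4).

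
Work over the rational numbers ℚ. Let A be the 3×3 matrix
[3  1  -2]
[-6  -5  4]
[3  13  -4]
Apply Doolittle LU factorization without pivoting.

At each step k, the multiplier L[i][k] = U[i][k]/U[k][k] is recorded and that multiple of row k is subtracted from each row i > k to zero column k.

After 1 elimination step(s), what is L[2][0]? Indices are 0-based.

L[2][0] = 1

[col 0] pivot 3
  R1 -= -2*R0 → (0, -3, 0)  (L[1][0] := -2)
  R2 -= 1*R0 → (0, 12, -2)  (L[2][0] := 1)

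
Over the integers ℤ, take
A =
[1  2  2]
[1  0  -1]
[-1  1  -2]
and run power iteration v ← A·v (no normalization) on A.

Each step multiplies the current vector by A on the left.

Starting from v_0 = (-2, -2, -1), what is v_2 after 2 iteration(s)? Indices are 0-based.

v_2 = (-6, -10, 3)

v_0 = (-2, -2, -1).
v_1 = A·v_0 = (-8, -1, 2).
v_2 = A·v_1 = (-6, -10, 3).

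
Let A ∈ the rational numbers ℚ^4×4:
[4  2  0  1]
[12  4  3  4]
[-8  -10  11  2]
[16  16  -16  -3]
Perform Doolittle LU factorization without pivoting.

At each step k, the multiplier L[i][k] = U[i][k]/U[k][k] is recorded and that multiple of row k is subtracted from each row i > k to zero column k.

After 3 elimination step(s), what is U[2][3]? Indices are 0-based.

Step 1: pivot at (0,0) is 4.
  row1 ← row1 − (3)·row0  ⇒  L[1][0]=3, U row1=(0, -2, 3, 1)
  row2 ← row2 − (-2)·row0  ⇒  L[2][0]=-2, U row2=(0, -6, 11, 4)
  row3 ← row3 − (4)·row0  ⇒  L[3][0]=4, U row3=(0, 8, -16, -7)
Step 2: pivot at (1,1) is -2.
  row2 ← row2 − (3)·row1  ⇒  L[2][1]=3, U row2=(0, 0, 2, 1)
  row3 ← row3 − (-4)·row1  ⇒  L[3][1]=-4, U row3=(0, 0, -4, -3)
Step 3: pivot at (2,2) is 2.
  row3 ← row3 − (-2)·row2  ⇒  L[3][2]=-2, U row3=(0, 0, 0, -1)

U[2][3] = 1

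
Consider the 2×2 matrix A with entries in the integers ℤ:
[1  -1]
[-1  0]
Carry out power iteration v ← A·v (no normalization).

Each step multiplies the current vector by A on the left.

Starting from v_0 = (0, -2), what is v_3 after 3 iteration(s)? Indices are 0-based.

v_0 = (0, -2).
v_1 = A·v_0 = (2, 0).
v_2 = A·v_1 = (2, -2).
v_3 = A·v_2 = (4, -2).

v_3 = (4, -2)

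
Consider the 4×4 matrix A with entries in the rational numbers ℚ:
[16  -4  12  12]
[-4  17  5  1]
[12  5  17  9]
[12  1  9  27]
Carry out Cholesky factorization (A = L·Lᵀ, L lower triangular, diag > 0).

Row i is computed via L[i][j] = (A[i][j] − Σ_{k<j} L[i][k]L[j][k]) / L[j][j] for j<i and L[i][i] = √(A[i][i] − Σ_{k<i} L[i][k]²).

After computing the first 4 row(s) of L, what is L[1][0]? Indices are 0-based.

Step 1: L[0][0] = √(16) = 4.
  L[1][0] = (-4) / L[0][0] = -1.
Step 2: L[1][1] = √(16) = 4.
  L[2][0] = (12) / L[0][0] = 3.
  L[2][1] = (8) / L[1][1] = 2.
Step 3: L[2][2] = √(4) = 2.
  L[3][0] = (12) / L[0][0] = 3.
  L[3][1] = (4) / L[1][1] = 1.
  L[3][2] = (-2) / L[2][2] = -1.
Step 4: L[3][3] = √(16) = 4.

L[1][0] = -1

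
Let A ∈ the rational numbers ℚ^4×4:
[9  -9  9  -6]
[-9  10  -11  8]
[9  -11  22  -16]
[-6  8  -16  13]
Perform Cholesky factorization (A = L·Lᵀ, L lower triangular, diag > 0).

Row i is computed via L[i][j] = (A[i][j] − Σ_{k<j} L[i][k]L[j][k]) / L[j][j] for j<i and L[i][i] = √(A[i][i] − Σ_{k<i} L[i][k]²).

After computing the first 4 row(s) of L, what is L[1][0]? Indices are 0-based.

Step 1: L[0][0] = √(9) = 3.
  L[1][0] = (-9) / L[0][0] = -3.
Step 2: L[1][1] = √(1) = 1.
  L[2][0] = (9) / L[0][0] = 3.
  L[2][1] = (-2) / L[1][1] = -2.
Step 3: L[2][2] = √(9) = 3.
  L[3][0] = (-6) / L[0][0] = -2.
  L[3][1] = (2) / L[1][1] = 2.
  L[3][2] = (-6) / L[2][2] = -2.
Step 4: L[3][3] = √(1) = 1.

L[1][0] = -3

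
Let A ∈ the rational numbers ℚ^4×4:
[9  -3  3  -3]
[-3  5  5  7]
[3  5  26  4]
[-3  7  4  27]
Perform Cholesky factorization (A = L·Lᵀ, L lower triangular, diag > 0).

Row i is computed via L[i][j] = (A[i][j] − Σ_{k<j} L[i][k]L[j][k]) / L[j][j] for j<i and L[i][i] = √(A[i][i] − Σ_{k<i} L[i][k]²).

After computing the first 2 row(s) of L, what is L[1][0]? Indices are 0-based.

L[1][0] = -1

Step 1: L[0][0] = √(9) = 3.
  L[1][0] = (-3) / L[0][0] = -1.
Step 2: L[1][1] = √(4) = 2.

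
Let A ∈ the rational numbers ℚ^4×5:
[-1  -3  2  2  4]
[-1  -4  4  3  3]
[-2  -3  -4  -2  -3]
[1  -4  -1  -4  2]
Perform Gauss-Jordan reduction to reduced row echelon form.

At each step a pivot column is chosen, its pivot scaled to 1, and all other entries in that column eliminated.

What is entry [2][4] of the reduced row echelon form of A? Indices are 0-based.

[1] R0 /= -1  ⇒  (1, 3, -2, -2, -4)
     R1 -= -1·R0  ⇒  (0, -1, 2, 1, -1)
     R2 -= -2·R0  ⇒  (0, 3, -8, -6, -11)
     R3 -= 1·R0  ⇒  (0, -7, 1, -2, 6)
[2] R1 /= -1  ⇒  (0, 1, -2, -1, 1)
     R0 -= 3·R1  ⇒  (1, 0, 4, 1, -7)
     R2 -= 3·R1  ⇒  (0, 0, -2, -3, -14)
     R3 -= -7·R1  ⇒  (0, 0, -13, -9, 13)
[3] R2 /= -2  ⇒  (0, 0, 1, 3/2, 7)
     R0 -= 4·R2  ⇒  (1, 0, 0, -5, -35)
     R1 -= -2·R2  ⇒  (0, 1, 0, 2, 15)
     R3 -= -13·R2  ⇒  (0, 0, 0, 21/2, 104)
[4] R3 /= 21/2  ⇒  (0, 0, 0, 1, 208/21)
     R0 -= -5·R3  ⇒  (1, 0, 0, 0, 305/21)
     R1 -= 2·R3  ⇒  (0, 1, 0, 0, -101/21)
     R2 -= 3/2·R3  ⇒  (0, 0, 1, 0, -55/7)

M[2][4] = -55/7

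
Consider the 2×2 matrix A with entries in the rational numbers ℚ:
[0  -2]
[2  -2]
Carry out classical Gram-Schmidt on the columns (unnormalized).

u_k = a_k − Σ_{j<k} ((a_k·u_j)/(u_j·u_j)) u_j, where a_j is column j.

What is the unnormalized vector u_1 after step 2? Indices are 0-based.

u_1 = (-2, 0)

Step 1: u_0 = a_0 = (0, 2).
Step 2: u_1 = a_1 − (-1)·u_0 = (-2, 0).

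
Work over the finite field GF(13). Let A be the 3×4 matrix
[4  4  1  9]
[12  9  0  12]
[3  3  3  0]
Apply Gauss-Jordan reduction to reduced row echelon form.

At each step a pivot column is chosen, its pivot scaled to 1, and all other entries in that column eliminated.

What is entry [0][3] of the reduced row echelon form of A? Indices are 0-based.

M[0][3] = 8

step 1: normalize row 0 (÷4) = (1, 1, 10, 12)
  row 1: subtract 12×row0 = (0, 10, 10, 11)
  row 2: subtract 3×row0 = (0, 0, 12, 3)
step 2: normalize row 1 (÷10) = (0, 1, 1, 5)
  row 0: subtract 1×row1 = (1, 0, 9, 7)
step 3: normalize row 2 (÷12) = (0, 0, 1, 10)
  row 0: subtract 9×row2 = (1, 0, 0, 8)
  row 1: subtract 1×row2 = (0, 1, 0, 8)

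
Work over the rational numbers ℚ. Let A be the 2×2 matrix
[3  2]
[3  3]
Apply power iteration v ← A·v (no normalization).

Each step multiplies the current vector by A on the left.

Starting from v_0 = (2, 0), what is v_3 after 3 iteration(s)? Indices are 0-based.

v_3 = (162, 198)

v_0 = (2, 0).
v_1 = A·v_0 = (6, 6).
v_2 = A·v_1 = (30, 36).
v_3 = A·v_2 = (162, 198).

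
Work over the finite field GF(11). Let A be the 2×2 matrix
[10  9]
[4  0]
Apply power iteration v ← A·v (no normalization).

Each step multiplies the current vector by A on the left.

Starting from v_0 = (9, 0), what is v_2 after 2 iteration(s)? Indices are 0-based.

v_2 = (3, 8)

v_0 = (9, 0).
v_1 = A·v_0 = (2, 3).
v_2 = A·v_1 = (3, 8).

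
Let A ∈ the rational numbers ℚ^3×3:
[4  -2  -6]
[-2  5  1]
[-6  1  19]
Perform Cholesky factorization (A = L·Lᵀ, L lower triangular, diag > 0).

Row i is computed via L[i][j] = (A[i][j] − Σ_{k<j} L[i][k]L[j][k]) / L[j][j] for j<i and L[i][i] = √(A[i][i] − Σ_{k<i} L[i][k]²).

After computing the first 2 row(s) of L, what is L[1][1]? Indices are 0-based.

L[1][1] = 2

Step 1: L[0][0] = √(4) = 2.
  L[1][0] = (-2) / L[0][0] = -1.
Step 2: L[1][1] = √(4) = 2.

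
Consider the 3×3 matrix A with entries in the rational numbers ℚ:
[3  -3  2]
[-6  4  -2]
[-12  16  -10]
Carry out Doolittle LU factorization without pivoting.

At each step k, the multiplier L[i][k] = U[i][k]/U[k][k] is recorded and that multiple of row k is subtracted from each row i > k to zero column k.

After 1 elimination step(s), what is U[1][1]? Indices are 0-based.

U[1][1] = -2

[col 0] pivot 3
  R1 -= -2*R0 → (0, -2, 2)  (L[1][0] := -2)
  R2 -= -4*R0 → (0, 4, -2)  (L[2][0] := -4)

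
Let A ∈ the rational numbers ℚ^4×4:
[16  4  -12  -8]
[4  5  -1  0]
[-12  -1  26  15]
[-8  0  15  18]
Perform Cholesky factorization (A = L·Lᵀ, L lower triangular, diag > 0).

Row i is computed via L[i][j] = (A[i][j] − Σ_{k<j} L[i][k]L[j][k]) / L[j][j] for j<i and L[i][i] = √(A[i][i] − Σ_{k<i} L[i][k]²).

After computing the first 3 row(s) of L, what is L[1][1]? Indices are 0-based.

Step 1: L[0][0] = √(16) = 4.
  L[1][0] = (4) / L[0][0] = 1.
Step 2: L[1][1] = √(4) = 2.
  L[2][0] = (-12) / L[0][0] = -3.
  L[2][1] = (2) / L[1][1] = 1.
Step 3: L[2][2] = √(16) = 4.

L[1][1] = 2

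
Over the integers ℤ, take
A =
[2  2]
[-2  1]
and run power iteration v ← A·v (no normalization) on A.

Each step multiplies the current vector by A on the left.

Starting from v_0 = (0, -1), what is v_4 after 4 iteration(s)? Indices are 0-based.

v_4 = (18, 27)

v_0 = (0, -1).
v_1 = A·v_0 = (-2, -1).
v_2 = A·v_1 = (-6, 3).
v_3 = A·v_2 = (-6, 15).
v_4 = A·v_3 = (18, 27).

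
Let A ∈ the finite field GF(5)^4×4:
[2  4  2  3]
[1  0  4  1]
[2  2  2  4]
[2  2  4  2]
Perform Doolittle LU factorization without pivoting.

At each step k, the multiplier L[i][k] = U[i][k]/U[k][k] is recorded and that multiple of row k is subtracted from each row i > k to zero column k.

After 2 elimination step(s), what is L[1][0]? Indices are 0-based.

Step 1: pivot at (0,0) is 2.
  row1 ← row1 − (3)·row0  ⇒  L[1][0]=3, U row1=(0, 3, 3, 2)
  row2 ← row2 − (1)·row0  ⇒  L[2][0]=1, U row2=(0, 3, 0, 1)
  row3 ← row3 − (1)·row0  ⇒  L[3][0]=1, U row3=(0, 3, 2, 4)
Step 2: pivot at (1,1) is 3.
  row2 ← row2 − (1)·row1  ⇒  L[2][1]=1, U row2=(0, 0, 2, 4)
  row3 ← row3 − (1)·row1  ⇒  L[3][1]=1, U row3=(0, 0, 4, 2)

L[1][0] = 3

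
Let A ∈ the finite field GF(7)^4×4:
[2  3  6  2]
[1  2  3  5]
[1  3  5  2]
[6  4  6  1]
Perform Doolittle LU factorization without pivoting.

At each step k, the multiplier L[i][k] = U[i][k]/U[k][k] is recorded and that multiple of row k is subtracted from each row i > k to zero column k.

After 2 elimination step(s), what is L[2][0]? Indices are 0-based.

L[2][0] = 4

[col 0] pivot 2
  R1 -= 4*R0 → (0, 4, 0, 4)  (L[1][0] := 4)
  R2 -= 4*R0 → (0, 5, 2, 1)  (L[2][0] := 4)
  R3 -= 3*R0 → (0, 2, 2, 2)  (L[3][0] := 3)
[col 1] pivot 4
  R2 -= 3*R1 → (0, 0, 2, 3)  (L[2][1] := 3)
  R3 -= 4*R1 → (0, 0, 2, 0)  (L[3][1] := 4)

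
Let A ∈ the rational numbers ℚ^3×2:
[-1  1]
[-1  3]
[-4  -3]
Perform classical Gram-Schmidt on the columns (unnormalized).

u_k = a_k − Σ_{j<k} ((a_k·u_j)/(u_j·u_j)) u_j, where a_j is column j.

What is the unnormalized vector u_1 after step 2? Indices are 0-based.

u_1 = (13/9, 31/9, -11/9)

Step 1: u_0 = a_0 = (-1, -1, -4).
Step 2: u_1 = a_1 − (4/9)·u_0 = (13/9, 31/9, -11/9).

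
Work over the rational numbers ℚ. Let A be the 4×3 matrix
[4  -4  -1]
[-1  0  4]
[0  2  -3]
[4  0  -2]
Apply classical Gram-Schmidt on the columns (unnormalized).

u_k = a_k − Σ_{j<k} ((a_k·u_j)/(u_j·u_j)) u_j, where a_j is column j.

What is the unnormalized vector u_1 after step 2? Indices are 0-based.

Step 1: u_0 = a_0 = (4, -1, 0, 4).
Step 2: u_1 = a_1 − (-16/33)·u_0 = (-68/33, -16/33, 2, 64/33).

u_1 = (-68/33, -16/33, 2, 64/33)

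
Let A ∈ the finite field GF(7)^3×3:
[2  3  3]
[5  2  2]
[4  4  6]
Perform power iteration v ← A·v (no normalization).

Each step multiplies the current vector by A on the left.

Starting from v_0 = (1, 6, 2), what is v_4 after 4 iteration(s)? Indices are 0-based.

v_4 = (0, 3, 5)

v_0 = (1, 6, 2).
v_1 = A·v_0 = (5, 0, 5).
v_2 = A·v_1 = (4, 0, 1).
v_3 = A·v_2 = (4, 1, 1).
v_4 = A·v_3 = (0, 3, 5).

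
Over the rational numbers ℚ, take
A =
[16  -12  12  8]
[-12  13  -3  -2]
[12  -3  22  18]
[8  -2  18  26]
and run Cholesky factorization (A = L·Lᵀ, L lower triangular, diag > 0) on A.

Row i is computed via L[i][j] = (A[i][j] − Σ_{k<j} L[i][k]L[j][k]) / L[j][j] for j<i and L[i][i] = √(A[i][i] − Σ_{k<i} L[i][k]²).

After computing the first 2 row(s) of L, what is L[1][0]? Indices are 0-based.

Step 1: L[0][0] = √(16) = 4.
  L[1][0] = (-12) / L[0][0] = -3.
Step 2: L[1][1] = √(4) = 2.

L[1][0] = -3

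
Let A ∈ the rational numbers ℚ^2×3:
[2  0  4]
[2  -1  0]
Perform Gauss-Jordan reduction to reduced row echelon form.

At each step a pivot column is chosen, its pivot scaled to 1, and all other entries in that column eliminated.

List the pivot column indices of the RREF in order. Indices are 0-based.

step 1: normalize row 0 (÷2) = (1, 0, 2)
  row 1: subtract 2×row0 = (0, -1, -4)
step 2: normalize row 1 (÷-1) = (0, 1, 4)

pivot columns: 0, 1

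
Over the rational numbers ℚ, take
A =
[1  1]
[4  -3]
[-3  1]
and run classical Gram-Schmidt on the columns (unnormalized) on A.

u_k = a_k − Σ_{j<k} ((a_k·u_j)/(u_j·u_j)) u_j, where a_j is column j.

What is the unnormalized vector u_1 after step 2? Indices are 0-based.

u_1 = (20/13, -11/13, -8/13)

Step 1: u_0 = a_0 = (1, 4, -3).
Step 2: u_1 = a_1 − (-7/13)·u_0 = (20/13, -11/13, -8/13).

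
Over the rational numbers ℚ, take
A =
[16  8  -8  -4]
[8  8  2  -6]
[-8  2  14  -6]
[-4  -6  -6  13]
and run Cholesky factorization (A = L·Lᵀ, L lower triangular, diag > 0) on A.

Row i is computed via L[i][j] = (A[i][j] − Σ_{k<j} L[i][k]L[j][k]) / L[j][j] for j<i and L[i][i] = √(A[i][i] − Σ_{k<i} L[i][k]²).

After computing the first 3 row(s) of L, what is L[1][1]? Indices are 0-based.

L[1][1] = 2

Step 1: L[0][0] = √(16) = 4.
  L[1][0] = (8) / L[0][0] = 2.
Step 2: L[1][1] = √(4) = 2.
  L[2][0] = (-8) / L[0][0] = -2.
  L[2][1] = (6) / L[1][1] = 3.
Step 3: L[2][2] = √(1) = 1.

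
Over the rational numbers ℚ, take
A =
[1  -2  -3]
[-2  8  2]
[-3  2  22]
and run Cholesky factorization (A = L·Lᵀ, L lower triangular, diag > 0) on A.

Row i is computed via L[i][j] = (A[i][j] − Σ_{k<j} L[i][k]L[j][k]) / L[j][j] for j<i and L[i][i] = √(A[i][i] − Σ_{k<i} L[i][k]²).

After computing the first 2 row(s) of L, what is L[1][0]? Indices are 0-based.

Step 1: L[0][0] = √(1) = 1.
  L[1][0] = (-2) / L[0][0] = -2.
Step 2: L[1][1] = √(4) = 2.

L[1][0] = -2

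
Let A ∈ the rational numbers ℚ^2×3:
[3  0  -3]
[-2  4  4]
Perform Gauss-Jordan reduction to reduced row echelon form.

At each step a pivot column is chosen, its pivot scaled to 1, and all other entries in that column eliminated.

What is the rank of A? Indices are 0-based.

step 1: normalize row 0 (÷3) = (1, 0, -1)
  row 1: subtract -2×row0 = (0, 4, 2)
step 2: normalize row 1 (÷4) = (0, 1, 1/2)

rank = 2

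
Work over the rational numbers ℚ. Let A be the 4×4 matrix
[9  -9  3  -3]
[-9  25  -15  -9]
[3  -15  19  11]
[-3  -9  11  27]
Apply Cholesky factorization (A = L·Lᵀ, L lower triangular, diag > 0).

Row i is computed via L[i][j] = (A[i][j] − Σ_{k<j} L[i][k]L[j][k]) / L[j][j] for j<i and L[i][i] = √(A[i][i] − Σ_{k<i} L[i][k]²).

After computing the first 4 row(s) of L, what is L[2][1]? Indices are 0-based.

Step 1: L[0][0] = √(9) = 3.
  L[1][0] = (-9) / L[0][0] = -3.
Step 2: L[1][1] = √(16) = 4.
  L[2][0] = (3) / L[0][0] = 1.
  L[2][1] = (-12) / L[1][1] = -3.
Step 3: L[2][2] = √(9) = 3.
  L[3][0] = (-3) / L[0][0] = -1.
  L[3][1] = (-12) / L[1][1] = -3.
  L[3][2] = (3) / L[2][2] = 1.
Step 4: L[3][3] = √(16) = 4.

L[2][1] = -3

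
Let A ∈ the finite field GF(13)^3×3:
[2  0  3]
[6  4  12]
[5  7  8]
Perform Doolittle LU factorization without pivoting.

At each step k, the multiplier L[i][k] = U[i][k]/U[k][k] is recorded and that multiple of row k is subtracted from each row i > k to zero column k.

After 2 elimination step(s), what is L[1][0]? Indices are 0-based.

[col 0] pivot 2
  R1 -= 3*R0 → (0, 4, 3)  (L[1][0] := 3)
  R2 -= 9*R0 → (0, 7, 7)  (L[2][0] := 9)
[col 1] pivot 4
  R2 -= 5*R1 → (0, 0, 5)  (L[2][1] := 5)

L[1][0] = 3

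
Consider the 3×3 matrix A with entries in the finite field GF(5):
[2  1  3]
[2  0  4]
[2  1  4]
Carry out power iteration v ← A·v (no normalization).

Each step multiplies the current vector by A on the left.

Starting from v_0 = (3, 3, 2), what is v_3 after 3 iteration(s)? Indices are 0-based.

v_3 = (4, 3, 1)

v_0 = (3, 3, 2).
v_1 = A·v_0 = (0, 4, 2).
v_2 = A·v_1 = (0, 3, 2).
v_3 = A·v_2 = (4, 3, 1).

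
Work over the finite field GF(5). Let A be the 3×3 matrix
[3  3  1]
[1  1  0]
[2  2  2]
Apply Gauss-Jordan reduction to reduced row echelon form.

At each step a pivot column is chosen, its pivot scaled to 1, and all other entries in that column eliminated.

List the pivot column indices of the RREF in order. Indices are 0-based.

pivot columns: 0, 2

pivot(0,0)=3: scale R0 → (1, 1, 2)
  clear (1,0): R1 −= (1)R0 → (0, 0, 3)
  clear (2,0): R2 −= (2)R0 → (0, 0, 3)
col 1: no nonzero at/below row 1; advance.
pivot(1,2)=3: scale R1 → (0, 0, 1)
  clear (0,2): R0 −= (2)R1 → (1, 1, 0)
  clear (2,2): R2 −= (3)R1 → (0, 0, 0)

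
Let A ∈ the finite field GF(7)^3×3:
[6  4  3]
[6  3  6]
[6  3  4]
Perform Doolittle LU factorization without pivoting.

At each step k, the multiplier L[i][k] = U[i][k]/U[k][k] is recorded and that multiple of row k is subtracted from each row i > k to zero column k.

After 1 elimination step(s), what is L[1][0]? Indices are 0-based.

k=0: U[0][0]=6
  eliminate (1,0): mult=1, new row 1: (0, 6, 3); set L[1][0]=1
  eliminate (2,0): mult=1, new row 2: (0, 6, 1); set L[2][0]=1

L[1][0] = 1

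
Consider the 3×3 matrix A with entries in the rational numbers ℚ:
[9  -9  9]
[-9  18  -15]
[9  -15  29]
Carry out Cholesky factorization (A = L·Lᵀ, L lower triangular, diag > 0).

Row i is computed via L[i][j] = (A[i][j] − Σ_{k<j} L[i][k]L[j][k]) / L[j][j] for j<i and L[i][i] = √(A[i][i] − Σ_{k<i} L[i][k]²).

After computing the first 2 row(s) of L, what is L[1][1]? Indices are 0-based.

L[1][1] = 3

Step 1: L[0][0] = √(9) = 3.
  L[1][0] = (-9) / L[0][0] = -3.
Step 2: L[1][1] = √(9) = 3.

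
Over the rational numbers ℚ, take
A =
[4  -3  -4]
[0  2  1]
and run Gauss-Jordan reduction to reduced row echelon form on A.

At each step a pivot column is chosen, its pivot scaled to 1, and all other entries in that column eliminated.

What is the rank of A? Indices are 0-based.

rank = 2

[1] R0 /= 4  ⇒  (1, -3/4, -1)
[2] R1 /= 2  ⇒  (0, 1, 1/2)
     R0 -= -3/4·R1  ⇒  (1, 0, -5/8)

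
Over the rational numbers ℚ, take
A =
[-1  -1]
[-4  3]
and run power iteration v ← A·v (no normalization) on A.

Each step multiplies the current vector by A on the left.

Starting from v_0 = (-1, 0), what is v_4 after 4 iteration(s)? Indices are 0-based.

v_0 = (-1, 0).
v_1 = A·v_0 = (1, 4).
v_2 = A·v_1 = (-5, 8).
v_3 = A·v_2 = (-3, 44).
v_4 = A·v_3 = (-41, 144).

v_4 = (-41, 144)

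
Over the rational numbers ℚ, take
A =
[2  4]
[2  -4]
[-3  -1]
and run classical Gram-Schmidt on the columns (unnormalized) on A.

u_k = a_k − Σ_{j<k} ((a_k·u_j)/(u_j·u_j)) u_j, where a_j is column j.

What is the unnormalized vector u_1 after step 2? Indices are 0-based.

u_1 = (62/17, -74/17, -8/17)

Step 1: u_0 = a_0 = (2, 2, -3).
Step 2: u_1 = a_1 − (3/17)·u_0 = (62/17, -74/17, -8/17).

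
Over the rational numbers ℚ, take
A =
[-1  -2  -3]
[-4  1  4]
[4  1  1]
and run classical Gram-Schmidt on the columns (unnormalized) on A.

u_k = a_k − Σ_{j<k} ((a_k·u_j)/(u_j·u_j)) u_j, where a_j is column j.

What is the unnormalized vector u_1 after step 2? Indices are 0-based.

Step 1: u_0 = a_0 = (-1, -4, 4).
Step 2: u_1 = a_1 − (2/33)·u_0 = (-64/33, 41/33, 25/33).

u_1 = (-64/33, 41/33, 25/33)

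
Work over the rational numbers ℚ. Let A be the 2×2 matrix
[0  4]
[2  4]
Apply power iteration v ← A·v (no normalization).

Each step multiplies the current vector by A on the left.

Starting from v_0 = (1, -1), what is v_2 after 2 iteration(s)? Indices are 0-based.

v_0 = (1, -1).
v_1 = A·v_0 = (-4, -2).
v_2 = A·v_1 = (-8, -16).

v_2 = (-8, -16)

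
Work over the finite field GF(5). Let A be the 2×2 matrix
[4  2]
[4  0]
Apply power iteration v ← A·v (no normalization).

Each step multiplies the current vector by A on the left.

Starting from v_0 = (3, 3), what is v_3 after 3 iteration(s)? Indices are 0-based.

v_0 = (3, 3).
v_1 = A·v_0 = (3, 2).
v_2 = A·v_1 = (1, 2).
v_3 = A·v_2 = (3, 4).

v_3 = (3, 4)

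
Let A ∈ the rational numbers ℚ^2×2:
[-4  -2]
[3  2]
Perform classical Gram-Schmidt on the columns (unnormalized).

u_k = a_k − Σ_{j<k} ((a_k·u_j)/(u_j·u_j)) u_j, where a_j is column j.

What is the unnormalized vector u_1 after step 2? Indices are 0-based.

Step 1: u_0 = a_0 = (-4, 3).
Step 2: u_1 = a_1 − (14/25)·u_0 = (6/25, 8/25).

u_1 = (6/25, 8/25)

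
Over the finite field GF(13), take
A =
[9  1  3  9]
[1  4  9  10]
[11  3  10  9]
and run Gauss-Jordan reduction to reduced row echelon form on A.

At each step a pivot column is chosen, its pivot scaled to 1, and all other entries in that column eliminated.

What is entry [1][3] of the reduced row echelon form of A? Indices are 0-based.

M[1][3] = 9

step 1: normalize row 0 (÷9) = (1, 3, 9, 1)
  row 1: subtract 1×row0 = (0, 1, 0, 9)
  row 2: subtract 11×row0 = (0, 9, 2, 11)
step 2: normalize row 1 (÷1) = (0, 1, 0, 9)
  row 0: subtract 3×row1 = (1, 0, 9, 0)
  row 2: subtract 9×row1 = (0, 0, 2, 8)
step 3: normalize row 2 (÷2) = (0, 0, 1, 4)
  row 0: subtract 9×row2 = (1, 0, 0, 3)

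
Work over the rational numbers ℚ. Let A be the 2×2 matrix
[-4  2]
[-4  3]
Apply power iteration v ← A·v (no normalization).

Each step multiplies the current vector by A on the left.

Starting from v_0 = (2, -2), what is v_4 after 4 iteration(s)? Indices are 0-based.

v_0 = (2, -2).
v_1 = A·v_0 = (-12, -14).
v_2 = A·v_1 = (20, 6).
v_3 = A·v_2 = (-68, -62).
v_4 = A·v_3 = (148, 86).

v_4 = (148, 86)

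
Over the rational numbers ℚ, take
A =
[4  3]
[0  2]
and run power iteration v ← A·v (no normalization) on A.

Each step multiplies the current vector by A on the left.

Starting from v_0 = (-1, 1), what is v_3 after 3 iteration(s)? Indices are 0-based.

v_3 = (20, 8)

v_0 = (-1, 1).
v_1 = A·v_0 = (-1, 2).
v_2 = A·v_1 = (2, 4).
v_3 = A·v_2 = (20, 8).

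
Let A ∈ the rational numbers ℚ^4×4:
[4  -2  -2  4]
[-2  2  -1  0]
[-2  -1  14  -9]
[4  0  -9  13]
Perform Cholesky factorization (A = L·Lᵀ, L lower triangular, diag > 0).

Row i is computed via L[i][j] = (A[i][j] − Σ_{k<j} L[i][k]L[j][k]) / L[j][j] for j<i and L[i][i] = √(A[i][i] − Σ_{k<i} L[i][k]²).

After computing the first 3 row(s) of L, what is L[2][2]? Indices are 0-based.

L[2][2] = 3

Step 1: L[0][0] = √(4) = 2.
  L[1][0] = (-2) / L[0][0] = -1.
Step 2: L[1][1] = √(1) = 1.
  L[2][0] = (-2) / L[0][0] = -1.
  L[2][1] = (-2) / L[1][1] = -2.
Step 3: L[2][2] = √(9) = 3.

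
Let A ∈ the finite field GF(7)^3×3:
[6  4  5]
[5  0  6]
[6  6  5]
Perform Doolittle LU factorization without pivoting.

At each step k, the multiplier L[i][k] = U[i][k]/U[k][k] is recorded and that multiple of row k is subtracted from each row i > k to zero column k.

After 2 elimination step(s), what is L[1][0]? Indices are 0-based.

L[1][0] = 2

Step 1: pivot at (0,0) is 6.
  row1 ← row1 − (2)·row0  ⇒  L[1][0]=2, U row1=(0, 6, 3)
  row2 ← row2 − (1)·row0  ⇒  L[2][0]=1, U row2=(0, 2, 0)
Step 2: pivot at (1,1) is 6.
  row2 ← row2 − (5)·row1  ⇒  L[2][1]=5, U row2=(0, 0, 6)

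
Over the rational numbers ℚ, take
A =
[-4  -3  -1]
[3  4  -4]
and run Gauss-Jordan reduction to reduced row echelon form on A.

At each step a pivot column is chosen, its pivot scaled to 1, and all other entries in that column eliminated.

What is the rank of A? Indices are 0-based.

pivot(0,0)=-4: scale R0 → (1, 3/4, 1/4)
  clear (1,0): R1 −= (3)R0 → (0, 7/4, -19/4)
pivot(1,1)=7/4: scale R1 → (0, 1, -19/7)
  clear (0,1): R0 −= (3/4)R1 → (1, 0, 16/7)

rank = 2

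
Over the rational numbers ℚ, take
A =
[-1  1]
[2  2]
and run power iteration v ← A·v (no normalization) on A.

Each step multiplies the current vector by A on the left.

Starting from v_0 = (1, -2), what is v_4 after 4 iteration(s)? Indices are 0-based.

v_0 = (1, -2).
v_1 = A·v_0 = (-3, -2).
v_2 = A·v_1 = (1, -10).
v_3 = A·v_2 = (-11, -18).
v_4 = A·v_3 = (-7, -58).

v_4 = (-7, -58)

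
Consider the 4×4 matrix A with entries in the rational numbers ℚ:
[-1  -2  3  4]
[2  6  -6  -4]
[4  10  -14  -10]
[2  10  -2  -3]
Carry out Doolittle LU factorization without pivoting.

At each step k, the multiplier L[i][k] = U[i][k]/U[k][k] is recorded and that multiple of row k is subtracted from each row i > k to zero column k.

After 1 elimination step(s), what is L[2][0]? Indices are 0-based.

L[2][0] = -4

[col 0] pivot -1
  R1 -= -2*R0 → (0, 2, 0, 4)  (L[1][0] := -2)
  R2 -= -4*R0 → (0, 2, -2, 6)  (L[2][0] := -4)
  R3 -= -2*R0 → (0, 6, 4, 5)  (L[3][0] := -2)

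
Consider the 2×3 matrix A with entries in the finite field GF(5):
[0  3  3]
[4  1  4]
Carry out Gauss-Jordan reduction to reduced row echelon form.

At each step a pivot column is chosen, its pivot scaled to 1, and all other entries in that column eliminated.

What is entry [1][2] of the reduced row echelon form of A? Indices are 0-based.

pivot(0,0): swap R0↔R1
pivot(0,0)=4: scale R0 → (1, 4, 1)
pivot(1,1)=3: scale R1 → (0, 1, 1)
  clear (0,1): R0 −= (4)R1 → (1, 0, 2)

M[1][2] = 1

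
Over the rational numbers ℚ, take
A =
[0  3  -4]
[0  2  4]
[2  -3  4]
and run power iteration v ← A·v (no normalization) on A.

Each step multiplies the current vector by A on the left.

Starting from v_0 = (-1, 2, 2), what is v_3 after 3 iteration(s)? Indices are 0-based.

v_3 = (232, -112, -160)

v_0 = (-1, 2, 2).
v_1 = A·v_0 = (-2, 12, 0).
v_2 = A·v_1 = (36, 24, -40).
v_3 = A·v_2 = (232, -112, -160).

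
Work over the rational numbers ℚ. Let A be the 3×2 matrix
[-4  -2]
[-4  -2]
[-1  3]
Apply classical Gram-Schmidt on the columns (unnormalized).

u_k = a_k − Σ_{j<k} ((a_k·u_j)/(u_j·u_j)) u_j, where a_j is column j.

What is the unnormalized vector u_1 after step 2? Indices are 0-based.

u_1 = (-14/33, -14/33, 112/33)

Step 1: u_0 = a_0 = (-4, -4, -1).
Step 2: u_1 = a_1 − (13/33)·u_0 = (-14/33, -14/33, 112/33).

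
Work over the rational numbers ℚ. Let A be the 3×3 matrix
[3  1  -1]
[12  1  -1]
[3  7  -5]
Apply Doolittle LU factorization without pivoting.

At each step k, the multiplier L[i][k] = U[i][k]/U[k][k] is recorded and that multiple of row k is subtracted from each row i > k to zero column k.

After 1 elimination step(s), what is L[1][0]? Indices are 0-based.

[col 0] pivot 3
  R1 -= 4*R0 → (0, -3, 3)  (L[1][0] := 4)
  R2 -= 1*R0 → (0, 6, -4)  (L[2][0] := 1)

L[1][0] = 4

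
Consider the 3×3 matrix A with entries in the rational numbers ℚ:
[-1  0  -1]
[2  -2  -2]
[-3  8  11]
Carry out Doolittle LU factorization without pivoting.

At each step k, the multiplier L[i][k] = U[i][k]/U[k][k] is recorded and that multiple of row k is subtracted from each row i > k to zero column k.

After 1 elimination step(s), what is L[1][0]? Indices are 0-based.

Step 1: pivot at (0,0) is -1.
  row1 ← row1 − (-2)·row0  ⇒  L[1][0]=-2, U row1=(0, -2, -4)
  row2 ← row2 − (3)·row0  ⇒  L[2][0]=3, U row2=(0, 8, 14)

L[1][0] = -2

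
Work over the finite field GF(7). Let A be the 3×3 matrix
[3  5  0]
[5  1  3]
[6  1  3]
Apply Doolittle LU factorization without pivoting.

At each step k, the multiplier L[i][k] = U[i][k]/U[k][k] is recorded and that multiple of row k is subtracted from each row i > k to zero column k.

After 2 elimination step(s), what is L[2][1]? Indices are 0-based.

L[2][1] = 6

[col 0] pivot 3
  R1 -= 4*R0 → (0, 2, 3)  (L[1][0] := 4)
  R2 -= 2*R0 → (0, 5, 3)  (L[2][0] := 2)
[col 1] pivot 2
  R2 -= 6*R1 → (0, 0, 6)  (L[2][1] := 6)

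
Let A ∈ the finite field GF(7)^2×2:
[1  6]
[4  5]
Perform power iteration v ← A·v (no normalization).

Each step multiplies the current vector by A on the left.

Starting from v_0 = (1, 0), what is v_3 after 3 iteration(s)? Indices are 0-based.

v_0 = (1, 0).
v_1 = A·v_0 = (1, 4).
v_2 = A·v_1 = (4, 3).
v_3 = A·v_2 = (1, 3).

v_3 = (1, 3)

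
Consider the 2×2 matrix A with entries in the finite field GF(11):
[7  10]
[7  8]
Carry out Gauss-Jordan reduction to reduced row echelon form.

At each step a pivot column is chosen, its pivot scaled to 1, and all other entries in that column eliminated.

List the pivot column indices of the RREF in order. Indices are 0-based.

pivot columns: 0, 1

pivot(0,0)=7: scale R0 → (1, 3)
  clear (1,0): R1 −= (7)R0 → (0, 9)
pivot(1,1)=9: scale R1 → (0, 1)
  clear (0,1): R0 −= (3)R1 → (1, 0)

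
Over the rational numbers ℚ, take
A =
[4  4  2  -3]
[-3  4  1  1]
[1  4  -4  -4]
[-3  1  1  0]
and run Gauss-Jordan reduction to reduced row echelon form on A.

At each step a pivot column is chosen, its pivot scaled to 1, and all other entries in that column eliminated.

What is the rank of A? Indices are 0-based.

rank = 4

step 1: normalize row 0 (÷4) = (1, 1, 1/2, -3/4)
  row 1: subtract -3×row0 = (0, 7, 5/2, -5/4)
  row 2: subtract 1×row0 = (0, 3, -9/2, -13/4)
  row 3: subtract -3×row0 = (0, 4, 5/2, -9/4)
step 2: normalize row 1 (÷7) = (0, 1, 5/14, -5/28)
  row 0: subtract 1×row1 = (1, 0, 1/7, -4/7)
  row 2: subtract 3×row1 = (0, 0, -39/7, -19/7)
  row 3: subtract 4×row1 = (0, 0, 15/14, -43/28)
step 3: normalize row 2 (÷-39/7) = (0, 0, 1, 19/39)
  row 0: subtract 1/7×row2 = (1, 0, 0, -25/39)
  row 1: subtract 5/14×row2 = (0, 1, 0, -55/156)
  row 3: subtract 15/14×row2 = (0, 0, 0, -107/52)
step 4: normalize row 3 (÷-107/52) = (0, 0, 0, 1)
  row 0: subtract -25/39×row3 = (1, 0, 0, 0)
  row 1: subtract -55/156×row3 = (0, 1, 0, 0)
  row 2: subtract 19/39×row3 = (0, 0, 1, 0)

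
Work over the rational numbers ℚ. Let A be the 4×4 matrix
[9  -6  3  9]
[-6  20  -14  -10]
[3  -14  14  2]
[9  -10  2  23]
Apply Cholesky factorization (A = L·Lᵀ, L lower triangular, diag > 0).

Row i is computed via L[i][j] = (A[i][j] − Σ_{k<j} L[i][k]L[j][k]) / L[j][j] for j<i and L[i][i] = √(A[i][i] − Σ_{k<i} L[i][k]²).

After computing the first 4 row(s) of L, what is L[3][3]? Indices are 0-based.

L[3][3] = 3

Step 1: L[0][0] = √(9) = 3.
  L[1][0] = (-6) / L[0][0] = -2.
Step 2: L[1][1] = √(16) = 4.
  L[2][0] = (3) / L[0][0] = 1.
  L[2][1] = (-12) / L[1][1] = -3.
Step 3: L[2][2] = √(4) = 2.
  L[3][0] = (9) / L[0][0] = 3.
  L[3][1] = (-4) / L[1][1] = -1.
  L[3][2] = (-4) / L[2][2] = -2.
Step 4: L[3][3] = √(9) = 3.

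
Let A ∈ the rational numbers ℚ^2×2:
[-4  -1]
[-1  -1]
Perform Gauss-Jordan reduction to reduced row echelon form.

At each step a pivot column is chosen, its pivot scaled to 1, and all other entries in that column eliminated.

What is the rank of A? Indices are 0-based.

pivot(0,0)=-4: scale R0 → (1, 1/4)
  clear (1,0): R1 −= (-1)R0 → (0, -3/4)
pivot(1,1)=-3/4: scale R1 → (0, 1)
  clear (0,1): R0 −= (1/4)R1 → (1, 0)

rank = 2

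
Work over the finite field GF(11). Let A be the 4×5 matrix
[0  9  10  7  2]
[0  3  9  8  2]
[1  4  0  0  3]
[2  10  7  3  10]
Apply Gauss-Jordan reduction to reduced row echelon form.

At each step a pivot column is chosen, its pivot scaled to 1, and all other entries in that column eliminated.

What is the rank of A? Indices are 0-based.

[1] R0 <-> R2
[1] R0 /= 1  ⇒  (1, 4, 0, 0, 3)
     R3 -= 2·R0  ⇒  (0, 2, 7, 3, 4)
[2] R1 /= 3  ⇒  (0, 1, 3, 10, 8)
     R0 -= 4·R1  ⇒  (1, 0, 10, 4, 4)
     R2 -= 9·R1  ⇒  (0, 0, 5, 5, 7)
     R3 -= 2·R1  ⇒  (0, 0, 1, 5, 10)
[3] R2 /= 5  ⇒  (0, 0, 1, 1, 8)
     R0 -= 10·R2  ⇒  (1, 0, 0, 5, 1)
     R1 -= 3·R2  ⇒  (0, 1, 0, 7, 6)
     R3 -= 1·R2  ⇒  (0, 0, 0, 4, 2)
[4] R3 /= 4  ⇒  (0, 0, 0, 1, 6)
     R0 -= 5·R3  ⇒  (1, 0, 0, 0, 4)
     R1 -= 7·R3  ⇒  (0, 1, 0, 0, 8)
     R2 -= 1·R3  ⇒  (0, 0, 1, 0, 2)

rank = 4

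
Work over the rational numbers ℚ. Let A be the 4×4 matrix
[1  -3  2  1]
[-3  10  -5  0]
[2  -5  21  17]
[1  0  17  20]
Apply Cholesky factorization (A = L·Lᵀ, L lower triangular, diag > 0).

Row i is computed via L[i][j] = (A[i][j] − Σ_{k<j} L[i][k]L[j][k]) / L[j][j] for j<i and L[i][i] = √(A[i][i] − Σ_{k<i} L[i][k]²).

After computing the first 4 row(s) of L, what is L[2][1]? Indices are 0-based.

L[2][1] = 1

Step 1: L[0][0] = √(1) = 1.
  L[1][0] = (-3) / L[0][0] = -3.
Step 2: L[1][1] = √(1) = 1.
  L[2][0] = (2) / L[0][0] = 2.
  L[2][1] = (1) / L[1][1] = 1.
Step 3: L[2][2] = √(16) = 4.
  L[3][0] = (1) / L[0][0] = 1.
  L[3][1] = (3) / L[1][1] = 3.
  L[3][2] = (12) / L[2][2] = 3.
Step 4: L[3][3] = √(1) = 1.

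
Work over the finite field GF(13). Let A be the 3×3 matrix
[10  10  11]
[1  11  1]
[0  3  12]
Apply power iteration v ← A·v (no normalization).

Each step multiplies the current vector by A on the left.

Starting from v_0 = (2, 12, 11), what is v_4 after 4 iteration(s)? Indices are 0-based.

v_0 = (2, 12, 11).
v_1 = A·v_0 = (1, 2, 12).
v_2 = A·v_1 = (6, 9, 7).
v_3 = A·v_2 = (6, 8, 7).
v_4 = A·v_3 = (9, 10, 4).

v_4 = (9, 10, 4)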